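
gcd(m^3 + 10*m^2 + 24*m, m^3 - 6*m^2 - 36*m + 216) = m + 6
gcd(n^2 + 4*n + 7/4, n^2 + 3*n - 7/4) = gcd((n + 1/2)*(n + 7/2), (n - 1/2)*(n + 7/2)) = n + 7/2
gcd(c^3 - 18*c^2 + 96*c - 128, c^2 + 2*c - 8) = c - 2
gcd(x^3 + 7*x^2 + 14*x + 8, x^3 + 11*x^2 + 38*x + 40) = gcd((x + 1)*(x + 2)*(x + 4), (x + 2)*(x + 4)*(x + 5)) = x^2 + 6*x + 8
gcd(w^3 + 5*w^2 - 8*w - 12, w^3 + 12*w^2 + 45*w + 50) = 1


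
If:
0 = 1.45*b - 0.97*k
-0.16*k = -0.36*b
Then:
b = 0.00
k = 0.00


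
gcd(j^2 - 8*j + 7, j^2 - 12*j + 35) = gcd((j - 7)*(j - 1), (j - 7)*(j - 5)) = j - 7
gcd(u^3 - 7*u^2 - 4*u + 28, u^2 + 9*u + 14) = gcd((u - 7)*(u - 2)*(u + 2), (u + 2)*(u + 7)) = u + 2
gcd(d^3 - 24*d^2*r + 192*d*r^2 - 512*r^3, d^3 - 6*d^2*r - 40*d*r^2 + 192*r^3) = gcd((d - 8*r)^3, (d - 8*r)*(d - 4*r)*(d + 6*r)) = -d + 8*r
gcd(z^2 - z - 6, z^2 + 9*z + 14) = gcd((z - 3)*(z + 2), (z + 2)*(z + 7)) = z + 2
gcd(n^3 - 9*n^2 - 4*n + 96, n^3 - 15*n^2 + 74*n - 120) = n - 4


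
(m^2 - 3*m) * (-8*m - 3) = -8*m^3 + 21*m^2 + 9*m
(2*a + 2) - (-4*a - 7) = 6*a + 9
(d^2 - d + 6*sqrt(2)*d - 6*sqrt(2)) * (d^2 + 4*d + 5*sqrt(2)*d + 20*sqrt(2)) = d^4 + 3*d^3 + 11*sqrt(2)*d^3 + 33*sqrt(2)*d^2 + 56*d^2 - 44*sqrt(2)*d + 180*d - 240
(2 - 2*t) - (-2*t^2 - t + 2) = 2*t^2 - t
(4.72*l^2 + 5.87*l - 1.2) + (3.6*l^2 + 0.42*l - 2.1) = 8.32*l^2 + 6.29*l - 3.3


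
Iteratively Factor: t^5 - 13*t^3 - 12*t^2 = (t + 3)*(t^4 - 3*t^3 - 4*t^2) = t*(t + 3)*(t^3 - 3*t^2 - 4*t) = t*(t - 4)*(t + 3)*(t^2 + t) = t*(t - 4)*(t + 1)*(t + 3)*(t)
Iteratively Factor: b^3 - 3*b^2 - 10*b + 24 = (b - 2)*(b^2 - b - 12) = (b - 2)*(b + 3)*(b - 4)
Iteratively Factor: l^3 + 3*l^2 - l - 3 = (l + 3)*(l^2 - 1) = (l - 1)*(l + 3)*(l + 1)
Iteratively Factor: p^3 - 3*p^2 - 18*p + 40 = (p - 5)*(p^2 + 2*p - 8) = (p - 5)*(p - 2)*(p + 4)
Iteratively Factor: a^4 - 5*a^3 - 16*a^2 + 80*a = (a - 4)*(a^3 - a^2 - 20*a) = a*(a - 4)*(a^2 - a - 20) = a*(a - 5)*(a - 4)*(a + 4)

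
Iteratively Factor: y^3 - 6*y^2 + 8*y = (y)*(y^2 - 6*y + 8) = y*(y - 4)*(y - 2)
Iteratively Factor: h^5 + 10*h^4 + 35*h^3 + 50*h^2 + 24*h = (h + 4)*(h^4 + 6*h^3 + 11*h^2 + 6*h) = (h + 1)*(h + 4)*(h^3 + 5*h^2 + 6*h) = (h + 1)*(h + 3)*(h + 4)*(h^2 + 2*h) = (h + 1)*(h + 2)*(h + 3)*(h + 4)*(h)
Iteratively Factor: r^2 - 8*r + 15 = (r - 3)*(r - 5)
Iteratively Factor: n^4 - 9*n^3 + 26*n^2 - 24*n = (n)*(n^3 - 9*n^2 + 26*n - 24) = n*(n - 2)*(n^2 - 7*n + 12) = n*(n - 4)*(n - 2)*(n - 3)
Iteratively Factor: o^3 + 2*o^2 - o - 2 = (o + 1)*(o^2 + o - 2) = (o - 1)*(o + 1)*(o + 2)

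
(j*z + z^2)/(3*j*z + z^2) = (j + z)/(3*j + z)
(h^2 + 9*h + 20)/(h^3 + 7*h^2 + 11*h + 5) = (h + 4)/(h^2 + 2*h + 1)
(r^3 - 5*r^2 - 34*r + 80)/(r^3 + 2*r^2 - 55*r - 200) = (r - 2)/(r + 5)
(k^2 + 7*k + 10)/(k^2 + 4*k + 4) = (k + 5)/(k + 2)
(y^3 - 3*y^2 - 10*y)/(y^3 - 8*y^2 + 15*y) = (y + 2)/(y - 3)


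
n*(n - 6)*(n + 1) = n^3 - 5*n^2 - 6*n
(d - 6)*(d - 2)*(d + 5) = d^3 - 3*d^2 - 28*d + 60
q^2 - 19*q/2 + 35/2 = (q - 7)*(q - 5/2)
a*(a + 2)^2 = a^3 + 4*a^2 + 4*a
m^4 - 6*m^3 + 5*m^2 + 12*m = m*(m - 4)*(m - 3)*(m + 1)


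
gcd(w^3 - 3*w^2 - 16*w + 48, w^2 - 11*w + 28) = w - 4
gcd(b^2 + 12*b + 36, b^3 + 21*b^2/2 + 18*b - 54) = b^2 + 12*b + 36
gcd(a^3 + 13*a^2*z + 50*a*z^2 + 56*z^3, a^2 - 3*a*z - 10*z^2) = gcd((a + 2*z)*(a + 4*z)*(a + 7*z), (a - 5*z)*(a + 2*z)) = a + 2*z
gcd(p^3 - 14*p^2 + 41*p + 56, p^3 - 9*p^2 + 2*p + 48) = p - 8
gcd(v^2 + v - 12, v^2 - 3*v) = v - 3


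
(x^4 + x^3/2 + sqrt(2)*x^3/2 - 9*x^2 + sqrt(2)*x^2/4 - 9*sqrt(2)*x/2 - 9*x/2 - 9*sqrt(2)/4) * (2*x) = 2*x^5 + x^4 + sqrt(2)*x^4 - 18*x^3 + sqrt(2)*x^3/2 - 9*sqrt(2)*x^2 - 9*x^2 - 9*sqrt(2)*x/2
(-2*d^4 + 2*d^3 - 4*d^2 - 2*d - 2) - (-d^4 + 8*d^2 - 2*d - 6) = -d^4 + 2*d^3 - 12*d^2 + 4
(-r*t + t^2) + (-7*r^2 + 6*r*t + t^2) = -7*r^2 + 5*r*t + 2*t^2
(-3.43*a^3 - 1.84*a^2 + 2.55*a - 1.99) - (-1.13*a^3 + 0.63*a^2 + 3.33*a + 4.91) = -2.3*a^3 - 2.47*a^2 - 0.78*a - 6.9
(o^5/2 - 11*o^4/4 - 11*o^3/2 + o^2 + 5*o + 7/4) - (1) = o^5/2 - 11*o^4/4 - 11*o^3/2 + o^2 + 5*o + 3/4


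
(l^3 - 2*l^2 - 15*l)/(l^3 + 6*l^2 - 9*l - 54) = l*(l - 5)/(l^2 + 3*l - 18)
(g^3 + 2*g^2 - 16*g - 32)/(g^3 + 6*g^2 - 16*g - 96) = (g + 2)/(g + 6)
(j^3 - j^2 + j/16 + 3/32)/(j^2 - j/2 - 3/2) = (-32*j^3 + 32*j^2 - 2*j - 3)/(16*(-2*j^2 + j + 3))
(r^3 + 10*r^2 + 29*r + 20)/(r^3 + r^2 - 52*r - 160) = (r + 1)/(r - 8)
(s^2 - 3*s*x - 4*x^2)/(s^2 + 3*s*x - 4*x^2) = (s^2 - 3*s*x - 4*x^2)/(s^2 + 3*s*x - 4*x^2)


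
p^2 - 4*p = p*(p - 4)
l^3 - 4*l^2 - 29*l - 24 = (l - 8)*(l + 1)*(l + 3)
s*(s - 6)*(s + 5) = s^3 - s^2 - 30*s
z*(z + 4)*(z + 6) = z^3 + 10*z^2 + 24*z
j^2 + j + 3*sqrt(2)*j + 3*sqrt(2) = (j + 1)*(j + 3*sqrt(2))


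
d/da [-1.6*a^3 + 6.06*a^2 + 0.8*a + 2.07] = -4.8*a^2 + 12.12*a + 0.8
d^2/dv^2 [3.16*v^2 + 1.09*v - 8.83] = 6.32000000000000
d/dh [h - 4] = 1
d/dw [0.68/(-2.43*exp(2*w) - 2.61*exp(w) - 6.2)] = (3.3048*exp(w) + 1.7748)*exp(w)/(2.43*exp(2*w) + 2.61*exp(w) + 6.2)^2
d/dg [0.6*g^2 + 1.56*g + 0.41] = 1.2*g + 1.56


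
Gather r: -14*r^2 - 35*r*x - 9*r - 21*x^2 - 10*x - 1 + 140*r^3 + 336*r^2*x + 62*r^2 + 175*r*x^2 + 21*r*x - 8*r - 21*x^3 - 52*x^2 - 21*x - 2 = 140*r^3 + r^2*(336*x + 48) + r*(175*x^2 - 14*x - 17) - 21*x^3 - 73*x^2 - 31*x - 3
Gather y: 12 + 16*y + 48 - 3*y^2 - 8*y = -3*y^2 + 8*y + 60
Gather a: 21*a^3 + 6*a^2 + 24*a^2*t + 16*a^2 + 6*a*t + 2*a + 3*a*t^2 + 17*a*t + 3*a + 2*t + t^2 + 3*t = 21*a^3 + a^2*(24*t + 22) + a*(3*t^2 + 23*t + 5) + t^2 + 5*t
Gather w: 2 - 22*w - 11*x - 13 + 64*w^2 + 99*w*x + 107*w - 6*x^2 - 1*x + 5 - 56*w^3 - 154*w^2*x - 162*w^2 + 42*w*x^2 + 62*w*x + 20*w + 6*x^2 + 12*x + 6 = -56*w^3 + w^2*(-154*x - 98) + w*(42*x^2 + 161*x + 105)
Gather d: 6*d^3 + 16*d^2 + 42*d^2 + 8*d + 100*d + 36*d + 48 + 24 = 6*d^3 + 58*d^2 + 144*d + 72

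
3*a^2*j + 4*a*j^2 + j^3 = j*(a + j)*(3*a + j)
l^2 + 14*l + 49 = (l + 7)^2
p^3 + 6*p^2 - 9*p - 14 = (p - 2)*(p + 1)*(p + 7)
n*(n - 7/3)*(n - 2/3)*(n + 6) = n^4 + 3*n^3 - 148*n^2/9 + 28*n/3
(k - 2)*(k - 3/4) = k^2 - 11*k/4 + 3/2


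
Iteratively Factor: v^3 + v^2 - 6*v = (v - 2)*(v^2 + 3*v) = v*(v - 2)*(v + 3)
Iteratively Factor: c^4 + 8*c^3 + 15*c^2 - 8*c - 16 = (c + 1)*(c^3 + 7*c^2 + 8*c - 16) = (c + 1)*(c + 4)*(c^2 + 3*c - 4) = (c - 1)*(c + 1)*(c + 4)*(c + 4)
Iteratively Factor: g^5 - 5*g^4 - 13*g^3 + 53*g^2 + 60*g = (g - 4)*(g^4 - g^3 - 17*g^2 - 15*g) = (g - 5)*(g - 4)*(g^3 + 4*g^2 + 3*g) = (g - 5)*(g - 4)*(g + 3)*(g^2 + g) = g*(g - 5)*(g - 4)*(g + 3)*(g + 1)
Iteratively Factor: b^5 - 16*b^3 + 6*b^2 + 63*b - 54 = (b + 3)*(b^4 - 3*b^3 - 7*b^2 + 27*b - 18) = (b - 2)*(b + 3)*(b^3 - b^2 - 9*b + 9) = (b - 3)*(b - 2)*(b + 3)*(b^2 + 2*b - 3) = (b - 3)*(b - 2)*(b + 3)^2*(b - 1)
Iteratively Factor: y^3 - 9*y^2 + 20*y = (y - 5)*(y^2 - 4*y) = y*(y - 5)*(y - 4)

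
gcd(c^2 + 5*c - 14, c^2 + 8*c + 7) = c + 7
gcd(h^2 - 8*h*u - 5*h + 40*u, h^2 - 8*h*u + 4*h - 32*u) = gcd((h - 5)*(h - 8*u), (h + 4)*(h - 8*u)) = -h + 8*u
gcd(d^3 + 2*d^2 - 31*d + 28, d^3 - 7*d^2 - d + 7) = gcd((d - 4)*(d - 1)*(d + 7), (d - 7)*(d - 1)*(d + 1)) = d - 1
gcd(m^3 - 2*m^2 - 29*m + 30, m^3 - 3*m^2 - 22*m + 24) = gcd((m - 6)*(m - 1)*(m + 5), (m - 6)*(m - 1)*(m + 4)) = m^2 - 7*m + 6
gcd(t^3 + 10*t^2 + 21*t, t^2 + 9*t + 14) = t + 7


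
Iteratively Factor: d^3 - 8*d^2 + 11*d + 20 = (d + 1)*(d^2 - 9*d + 20) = (d - 5)*(d + 1)*(d - 4)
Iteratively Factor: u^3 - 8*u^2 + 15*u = (u - 3)*(u^2 - 5*u) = (u - 5)*(u - 3)*(u)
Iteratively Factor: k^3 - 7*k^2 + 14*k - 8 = (k - 1)*(k^2 - 6*k + 8) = (k - 4)*(k - 1)*(k - 2)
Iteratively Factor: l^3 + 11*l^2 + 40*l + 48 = (l + 3)*(l^2 + 8*l + 16) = (l + 3)*(l + 4)*(l + 4)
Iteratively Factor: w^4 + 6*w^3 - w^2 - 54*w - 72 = (w + 3)*(w^3 + 3*w^2 - 10*w - 24) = (w + 2)*(w + 3)*(w^2 + w - 12) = (w - 3)*(w + 2)*(w + 3)*(w + 4)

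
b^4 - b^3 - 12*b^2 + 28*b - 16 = (b - 2)^2*(b - 1)*(b + 4)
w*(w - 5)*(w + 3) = w^3 - 2*w^2 - 15*w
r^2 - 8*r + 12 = (r - 6)*(r - 2)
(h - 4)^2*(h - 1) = h^3 - 9*h^2 + 24*h - 16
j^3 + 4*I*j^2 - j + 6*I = (j - I)*(j + 2*I)*(j + 3*I)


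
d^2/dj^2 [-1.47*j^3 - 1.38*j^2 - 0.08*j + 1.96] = -8.82*j - 2.76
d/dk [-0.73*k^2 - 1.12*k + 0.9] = -1.46*k - 1.12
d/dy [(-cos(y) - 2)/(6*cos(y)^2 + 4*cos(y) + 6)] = (3*sin(y)^2 - 12*cos(y) - 4)*sin(y)/(2*(-3*sin(y)^2 + 2*cos(y) + 6)^2)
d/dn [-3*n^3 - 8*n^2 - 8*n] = -9*n^2 - 16*n - 8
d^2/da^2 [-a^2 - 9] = -2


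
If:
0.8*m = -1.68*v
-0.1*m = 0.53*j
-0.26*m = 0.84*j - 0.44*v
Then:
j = 0.00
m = 0.00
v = 0.00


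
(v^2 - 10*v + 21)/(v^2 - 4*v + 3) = (v - 7)/(v - 1)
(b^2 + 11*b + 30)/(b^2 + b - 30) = (b + 5)/(b - 5)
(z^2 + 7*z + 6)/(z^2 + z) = (z + 6)/z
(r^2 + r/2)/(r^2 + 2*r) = (r + 1/2)/(r + 2)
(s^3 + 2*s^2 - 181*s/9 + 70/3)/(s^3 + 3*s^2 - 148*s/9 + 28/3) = (3*s - 5)/(3*s - 2)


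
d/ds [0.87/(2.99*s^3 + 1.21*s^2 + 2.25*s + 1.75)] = (-7.8039*s^2 - 2.1054*s - 1.9575)/(2.99*s^3 + 1.21*s^2 + 2.25*s + 1.75)^2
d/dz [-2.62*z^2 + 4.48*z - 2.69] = 4.48 - 5.24*z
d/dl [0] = 0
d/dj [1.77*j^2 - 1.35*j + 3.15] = 3.54*j - 1.35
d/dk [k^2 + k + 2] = 2*k + 1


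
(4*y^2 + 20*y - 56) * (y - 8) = 4*y^3 - 12*y^2 - 216*y + 448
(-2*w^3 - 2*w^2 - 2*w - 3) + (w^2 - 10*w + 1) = -2*w^3 - w^2 - 12*w - 2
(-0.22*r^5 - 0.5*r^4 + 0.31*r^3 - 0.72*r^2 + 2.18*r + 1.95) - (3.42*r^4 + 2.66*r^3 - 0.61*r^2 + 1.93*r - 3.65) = -0.22*r^5 - 3.92*r^4 - 2.35*r^3 - 0.11*r^2 + 0.25*r + 5.6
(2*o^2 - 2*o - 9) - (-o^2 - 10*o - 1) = 3*o^2 + 8*o - 8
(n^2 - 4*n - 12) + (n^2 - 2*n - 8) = 2*n^2 - 6*n - 20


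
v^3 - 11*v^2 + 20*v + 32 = (v - 8)*(v - 4)*(v + 1)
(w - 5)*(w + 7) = w^2 + 2*w - 35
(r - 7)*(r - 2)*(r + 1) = r^3 - 8*r^2 + 5*r + 14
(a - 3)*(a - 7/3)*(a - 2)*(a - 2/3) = a^4 - 8*a^3 + 203*a^2/9 - 232*a/9 + 28/3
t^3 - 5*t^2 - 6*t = t*(t - 6)*(t + 1)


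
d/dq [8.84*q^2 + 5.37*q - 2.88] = 17.68*q + 5.37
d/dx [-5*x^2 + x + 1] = 1 - 10*x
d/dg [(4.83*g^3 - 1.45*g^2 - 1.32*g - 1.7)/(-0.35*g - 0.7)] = (-3.381*g^3 - 9.6355*g^2 + 2.03*g + 0.329)/(0.1225*g^2 + 0.49*g + 0.49)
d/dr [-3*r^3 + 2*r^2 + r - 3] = -9*r^2 + 4*r + 1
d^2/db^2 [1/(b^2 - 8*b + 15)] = 2*(-b^2 + 8*b + 4*(b - 4)^2 - 15)/(b^2 - 8*b + 15)^3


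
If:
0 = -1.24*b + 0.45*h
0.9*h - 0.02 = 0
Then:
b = 0.01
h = 0.02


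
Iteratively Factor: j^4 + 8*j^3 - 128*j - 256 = (j - 4)*(j^3 + 12*j^2 + 48*j + 64) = (j - 4)*(j + 4)*(j^2 + 8*j + 16) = (j - 4)*(j + 4)^2*(j + 4)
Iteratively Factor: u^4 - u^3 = (u - 1)*(u^3) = u*(u - 1)*(u^2) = u^2*(u - 1)*(u)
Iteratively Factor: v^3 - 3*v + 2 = (v + 2)*(v^2 - 2*v + 1) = (v - 1)*(v + 2)*(v - 1)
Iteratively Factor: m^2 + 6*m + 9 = (m + 3)*(m + 3)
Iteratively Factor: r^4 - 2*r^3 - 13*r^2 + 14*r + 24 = (r + 3)*(r^3 - 5*r^2 + 2*r + 8) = (r - 4)*(r + 3)*(r^2 - r - 2) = (r - 4)*(r + 1)*(r + 3)*(r - 2)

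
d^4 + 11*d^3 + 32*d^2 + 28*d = d*(d + 2)^2*(d + 7)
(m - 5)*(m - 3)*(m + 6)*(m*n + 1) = m^4*n - 2*m^3*n + m^3 - 33*m^2*n - 2*m^2 + 90*m*n - 33*m + 90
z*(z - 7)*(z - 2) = z^3 - 9*z^2 + 14*z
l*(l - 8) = l^2 - 8*l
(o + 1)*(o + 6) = o^2 + 7*o + 6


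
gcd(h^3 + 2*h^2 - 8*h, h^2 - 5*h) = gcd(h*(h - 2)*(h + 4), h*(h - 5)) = h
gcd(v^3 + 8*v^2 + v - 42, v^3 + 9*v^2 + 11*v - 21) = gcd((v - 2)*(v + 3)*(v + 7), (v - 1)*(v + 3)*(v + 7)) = v^2 + 10*v + 21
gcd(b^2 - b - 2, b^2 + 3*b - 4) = 1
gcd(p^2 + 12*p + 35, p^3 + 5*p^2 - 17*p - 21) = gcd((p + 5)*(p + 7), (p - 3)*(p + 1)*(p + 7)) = p + 7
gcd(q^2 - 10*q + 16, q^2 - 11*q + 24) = q - 8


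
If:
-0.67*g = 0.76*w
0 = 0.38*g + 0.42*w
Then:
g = 0.00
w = 0.00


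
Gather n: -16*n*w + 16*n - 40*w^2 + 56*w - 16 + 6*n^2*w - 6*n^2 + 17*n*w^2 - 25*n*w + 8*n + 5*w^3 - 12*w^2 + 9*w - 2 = n^2*(6*w - 6) + n*(17*w^2 - 41*w + 24) + 5*w^3 - 52*w^2 + 65*w - 18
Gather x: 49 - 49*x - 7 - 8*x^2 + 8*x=-8*x^2 - 41*x + 42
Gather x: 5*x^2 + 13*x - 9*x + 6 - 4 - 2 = 5*x^2 + 4*x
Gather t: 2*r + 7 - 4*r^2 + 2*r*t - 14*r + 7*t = -4*r^2 - 12*r + t*(2*r + 7) + 7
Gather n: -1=-1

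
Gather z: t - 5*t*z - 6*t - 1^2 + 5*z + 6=-5*t + z*(5 - 5*t) + 5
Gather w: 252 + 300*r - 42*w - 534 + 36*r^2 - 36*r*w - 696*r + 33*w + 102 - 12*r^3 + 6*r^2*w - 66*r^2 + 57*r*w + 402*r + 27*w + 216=-12*r^3 - 30*r^2 + 6*r + w*(6*r^2 + 21*r + 18) + 36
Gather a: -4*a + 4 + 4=8 - 4*a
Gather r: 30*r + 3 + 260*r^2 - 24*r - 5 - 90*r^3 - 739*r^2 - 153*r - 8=-90*r^3 - 479*r^2 - 147*r - 10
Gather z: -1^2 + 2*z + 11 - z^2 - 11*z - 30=-z^2 - 9*z - 20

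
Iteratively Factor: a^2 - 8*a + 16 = (a - 4)*(a - 4)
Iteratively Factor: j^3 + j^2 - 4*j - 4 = (j + 1)*(j^2 - 4) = (j - 2)*(j + 1)*(j + 2)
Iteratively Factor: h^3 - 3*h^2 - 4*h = (h - 4)*(h^2 + h) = (h - 4)*(h + 1)*(h)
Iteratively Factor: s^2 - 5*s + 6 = (s - 2)*(s - 3)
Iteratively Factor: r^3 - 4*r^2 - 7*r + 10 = (r - 1)*(r^2 - 3*r - 10) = (r - 5)*(r - 1)*(r + 2)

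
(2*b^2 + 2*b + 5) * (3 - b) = -2*b^3 + 4*b^2 + b + 15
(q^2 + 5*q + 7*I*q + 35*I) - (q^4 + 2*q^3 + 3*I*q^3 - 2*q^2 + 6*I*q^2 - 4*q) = -q^4 - 2*q^3 - 3*I*q^3 + 3*q^2 - 6*I*q^2 + 9*q + 7*I*q + 35*I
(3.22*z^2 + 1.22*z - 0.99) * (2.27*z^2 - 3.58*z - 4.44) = 7.3094*z^4 - 8.7582*z^3 - 20.9117*z^2 - 1.8726*z + 4.3956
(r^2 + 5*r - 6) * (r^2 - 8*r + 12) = r^4 - 3*r^3 - 34*r^2 + 108*r - 72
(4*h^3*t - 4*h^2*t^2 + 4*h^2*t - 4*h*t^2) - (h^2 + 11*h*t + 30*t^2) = 4*h^3*t - 4*h^2*t^2 + 4*h^2*t - h^2 - 4*h*t^2 - 11*h*t - 30*t^2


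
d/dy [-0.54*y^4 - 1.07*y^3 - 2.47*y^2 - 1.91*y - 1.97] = -2.16*y^3 - 3.21*y^2 - 4.94*y - 1.91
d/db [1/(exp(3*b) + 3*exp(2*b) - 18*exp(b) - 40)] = 3*(-exp(2*b) - 2*exp(b) + 6)*exp(b)/(exp(3*b) + 3*exp(2*b) - 18*exp(b) - 40)^2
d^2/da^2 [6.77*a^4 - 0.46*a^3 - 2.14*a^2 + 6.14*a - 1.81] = 81.24*a^2 - 2.76*a - 4.28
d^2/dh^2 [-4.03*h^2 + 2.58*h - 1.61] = -8.06000000000000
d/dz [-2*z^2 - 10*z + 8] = -4*z - 10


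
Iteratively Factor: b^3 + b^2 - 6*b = (b + 3)*(b^2 - 2*b) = b*(b + 3)*(b - 2)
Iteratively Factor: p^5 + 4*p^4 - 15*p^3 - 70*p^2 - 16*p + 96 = (p + 2)*(p^4 + 2*p^3 - 19*p^2 - 32*p + 48) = (p - 1)*(p + 2)*(p^3 + 3*p^2 - 16*p - 48) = (p - 1)*(p + 2)*(p + 4)*(p^2 - p - 12) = (p - 4)*(p - 1)*(p + 2)*(p + 4)*(p + 3)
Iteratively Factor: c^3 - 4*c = (c + 2)*(c^2 - 2*c) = (c - 2)*(c + 2)*(c)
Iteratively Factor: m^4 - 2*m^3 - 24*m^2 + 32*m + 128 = (m + 2)*(m^3 - 4*m^2 - 16*m + 64) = (m + 2)*(m + 4)*(m^2 - 8*m + 16) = (m - 4)*(m + 2)*(m + 4)*(m - 4)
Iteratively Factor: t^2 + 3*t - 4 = (t - 1)*(t + 4)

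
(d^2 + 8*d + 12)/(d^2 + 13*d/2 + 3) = 2*(d + 2)/(2*d + 1)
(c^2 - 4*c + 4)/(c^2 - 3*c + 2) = (c - 2)/(c - 1)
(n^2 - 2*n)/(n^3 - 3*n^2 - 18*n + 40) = n/(n^2 - n - 20)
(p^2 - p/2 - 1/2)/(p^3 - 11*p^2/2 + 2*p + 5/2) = 1/(p - 5)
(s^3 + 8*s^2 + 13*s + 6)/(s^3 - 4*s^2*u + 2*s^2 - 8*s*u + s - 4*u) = (s + 6)/(s - 4*u)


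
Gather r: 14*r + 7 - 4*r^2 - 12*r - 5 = -4*r^2 + 2*r + 2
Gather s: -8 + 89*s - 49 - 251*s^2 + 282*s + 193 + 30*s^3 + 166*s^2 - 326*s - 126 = 30*s^3 - 85*s^2 + 45*s + 10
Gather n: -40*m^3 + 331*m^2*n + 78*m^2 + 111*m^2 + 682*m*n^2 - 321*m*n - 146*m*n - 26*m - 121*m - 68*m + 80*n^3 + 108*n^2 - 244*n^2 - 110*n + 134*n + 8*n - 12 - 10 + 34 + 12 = -40*m^3 + 189*m^2 - 215*m + 80*n^3 + n^2*(682*m - 136) + n*(331*m^2 - 467*m + 32) + 24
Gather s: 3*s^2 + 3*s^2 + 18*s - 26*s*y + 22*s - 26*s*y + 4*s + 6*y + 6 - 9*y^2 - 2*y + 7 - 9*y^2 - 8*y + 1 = 6*s^2 + s*(44 - 52*y) - 18*y^2 - 4*y + 14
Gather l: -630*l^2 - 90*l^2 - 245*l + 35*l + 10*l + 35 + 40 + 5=-720*l^2 - 200*l + 80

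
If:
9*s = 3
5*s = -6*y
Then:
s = 1/3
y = -5/18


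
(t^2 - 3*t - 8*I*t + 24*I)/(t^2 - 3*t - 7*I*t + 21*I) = (t - 8*I)/(t - 7*I)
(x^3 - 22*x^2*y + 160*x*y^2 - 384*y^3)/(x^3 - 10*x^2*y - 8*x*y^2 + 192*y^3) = (x - 8*y)/(x + 4*y)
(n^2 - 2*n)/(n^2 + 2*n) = (n - 2)/(n + 2)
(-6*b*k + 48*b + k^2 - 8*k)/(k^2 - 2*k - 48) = (-6*b + k)/(k + 6)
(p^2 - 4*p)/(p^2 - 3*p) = (p - 4)/(p - 3)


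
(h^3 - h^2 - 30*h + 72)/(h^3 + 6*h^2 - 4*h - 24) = (h^2 - 7*h + 12)/(h^2 - 4)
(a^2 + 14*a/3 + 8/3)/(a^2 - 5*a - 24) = (3*a^2 + 14*a + 8)/(3*(a^2 - 5*a - 24))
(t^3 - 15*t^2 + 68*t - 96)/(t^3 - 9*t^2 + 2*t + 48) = (t - 4)/(t + 2)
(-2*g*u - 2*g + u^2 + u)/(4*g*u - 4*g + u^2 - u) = (-2*g*u - 2*g + u^2 + u)/(4*g*u - 4*g + u^2 - u)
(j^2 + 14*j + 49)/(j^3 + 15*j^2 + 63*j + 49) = 1/(j + 1)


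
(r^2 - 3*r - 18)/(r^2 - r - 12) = (r - 6)/(r - 4)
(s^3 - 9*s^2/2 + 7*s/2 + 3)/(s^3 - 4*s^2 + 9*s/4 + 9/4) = 2*(s - 2)/(2*s - 3)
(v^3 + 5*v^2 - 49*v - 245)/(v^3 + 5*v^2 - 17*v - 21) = (v^2 - 2*v - 35)/(v^2 - 2*v - 3)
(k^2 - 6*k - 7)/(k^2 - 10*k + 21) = (k + 1)/(k - 3)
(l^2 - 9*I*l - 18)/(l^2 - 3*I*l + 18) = (l - 3*I)/(l + 3*I)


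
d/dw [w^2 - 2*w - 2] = 2*w - 2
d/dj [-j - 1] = -1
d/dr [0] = 0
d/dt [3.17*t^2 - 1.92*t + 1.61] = 6.34*t - 1.92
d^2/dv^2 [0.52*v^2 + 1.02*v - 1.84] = 1.04000000000000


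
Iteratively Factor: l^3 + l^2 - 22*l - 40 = (l + 2)*(l^2 - l - 20) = (l + 2)*(l + 4)*(l - 5)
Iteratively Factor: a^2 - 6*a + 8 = (a - 4)*(a - 2)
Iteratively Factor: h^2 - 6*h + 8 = (h - 4)*(h - 2)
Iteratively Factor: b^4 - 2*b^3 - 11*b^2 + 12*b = (b - 1)*(b^3 - b^2 - 12*b) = b*(b - 1)*(b^2 - b - 12) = b*(b - 1)*(b + 3)*(b - 4)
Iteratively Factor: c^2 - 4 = (c + 2)*(c - 2)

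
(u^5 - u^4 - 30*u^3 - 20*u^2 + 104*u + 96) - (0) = u^5 - u^4 - 30*u^3 - 20*u^2 + 104*u + 96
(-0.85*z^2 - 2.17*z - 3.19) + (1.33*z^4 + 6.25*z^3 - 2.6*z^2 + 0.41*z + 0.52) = 1.33*z^4 + 6.25*z^3 - 3.45*z^2 - 1.76*z - 2.67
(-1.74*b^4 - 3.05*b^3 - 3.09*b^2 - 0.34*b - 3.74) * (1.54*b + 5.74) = -2.6796*b^5 - 14.6846*b^4 - 22.2656*b^3 - 18.2602*b^2 - 7.7112*b - 21.4676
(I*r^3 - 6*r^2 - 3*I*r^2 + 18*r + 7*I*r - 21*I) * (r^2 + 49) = I*r^5 - 6*r^4 - 3*I*r^4 + 18*r^3 + 56*I*r^3 - 294*r^2 - 168*I*r^2 + 882*r + 343*I*r - 1029*I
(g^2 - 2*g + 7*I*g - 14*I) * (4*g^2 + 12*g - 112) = 4*g^4 + 4*g^3 + 28*I*g^3 - 136*g^2 + 28*I*g^2 + 224*g - 952*I*g + 1568*I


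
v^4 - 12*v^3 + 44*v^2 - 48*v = v*(v - 6)*(v - 4)*(v - 2)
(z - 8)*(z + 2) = z^2 - 6*z - 16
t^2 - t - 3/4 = (t - 3/2)*(t + 1/2)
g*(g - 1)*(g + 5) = g^3 + 4*g^2 - 5*g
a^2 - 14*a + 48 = (a - 8)*(a - 6)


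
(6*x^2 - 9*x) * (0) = 0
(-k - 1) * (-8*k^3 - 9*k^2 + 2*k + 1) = 8*k^4 + 17*k^3 + 7*k^2 - 3*k - 1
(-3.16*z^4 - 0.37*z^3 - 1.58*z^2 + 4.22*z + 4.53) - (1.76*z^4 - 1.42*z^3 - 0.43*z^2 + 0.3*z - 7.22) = -4.92*z^4 + 1.05*z^3 - 1.15*z^2 + 3.92*z + 11.75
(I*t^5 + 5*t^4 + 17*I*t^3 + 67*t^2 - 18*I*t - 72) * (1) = I*t^5 + 5*t^4 + 17*I*t^3 + 67*t^2 - 18*I*t - 72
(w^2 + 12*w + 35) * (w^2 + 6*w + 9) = w^4 + 18*w^3 + 116*w^2 + 318*w + 315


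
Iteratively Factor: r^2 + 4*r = (r + 4)*(r)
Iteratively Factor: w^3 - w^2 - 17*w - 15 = (w + 1)*(w^2 - 2*w - 15) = (w + 1)*(w + 3)*(w - 5)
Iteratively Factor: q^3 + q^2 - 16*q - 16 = (q - 4)*(q^2 + 5*q + 4) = (q - 4)*(q + 1)*(q + 4)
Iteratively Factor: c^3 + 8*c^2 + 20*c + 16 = (c + 2)*(c^2 + 6*c + 8) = (c + 2)^2*(c + 4)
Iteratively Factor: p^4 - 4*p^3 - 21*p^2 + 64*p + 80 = (p + 1)*(p^3 - 5*p^2 - 16*p + 80) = (p - 5)*(p + 1)*(p^2 - 16) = (p - 5)*(p - 4)*(p + 1)*(p + 4)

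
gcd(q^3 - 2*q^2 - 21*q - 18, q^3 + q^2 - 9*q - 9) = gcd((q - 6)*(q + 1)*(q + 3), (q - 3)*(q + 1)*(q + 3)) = q^2 + 4*q + 3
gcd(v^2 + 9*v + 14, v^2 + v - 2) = v + 2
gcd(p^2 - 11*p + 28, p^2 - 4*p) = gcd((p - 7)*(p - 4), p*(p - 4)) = p - 4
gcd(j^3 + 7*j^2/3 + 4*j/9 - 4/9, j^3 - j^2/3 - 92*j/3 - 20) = j + 2/3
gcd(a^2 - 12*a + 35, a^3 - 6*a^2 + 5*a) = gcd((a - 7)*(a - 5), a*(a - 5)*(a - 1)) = a - 5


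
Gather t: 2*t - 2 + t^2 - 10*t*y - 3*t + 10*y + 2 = t^2 + t*(-10*y - 1) + 10*y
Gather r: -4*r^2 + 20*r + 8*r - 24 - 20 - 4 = -4*r^2 + 28*r - 48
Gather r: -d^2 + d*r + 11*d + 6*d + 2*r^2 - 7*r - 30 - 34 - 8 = -d^2 + 17*d + 2*r^2 + r*(d - 7) - 72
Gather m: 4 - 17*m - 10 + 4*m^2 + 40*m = 4*m^2 + 23*m - 6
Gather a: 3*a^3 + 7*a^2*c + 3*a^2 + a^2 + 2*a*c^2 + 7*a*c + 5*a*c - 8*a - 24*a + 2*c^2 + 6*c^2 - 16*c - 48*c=3*a^3 + a^2*(7*c + 4) + a*(2*c^2 + 12*c - 32) + 8*c^2 - 64*c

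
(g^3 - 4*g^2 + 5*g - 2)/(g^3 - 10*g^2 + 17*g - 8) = (g - 2)/(g - 8)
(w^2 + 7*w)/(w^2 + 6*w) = (w + 7)/(w + 6)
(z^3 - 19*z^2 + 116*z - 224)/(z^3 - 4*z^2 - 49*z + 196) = (z - 8)/(z + 7)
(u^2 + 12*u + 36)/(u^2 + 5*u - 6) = (u + 6)/(u - 1)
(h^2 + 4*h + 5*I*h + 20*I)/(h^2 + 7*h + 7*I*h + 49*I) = (h^2 + h*(4 + 5*I) + 20*I)/(h^2 + 7*h*(1 + I) + 49*I)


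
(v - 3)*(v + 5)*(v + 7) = v^3 + 9*v^2 - v - 105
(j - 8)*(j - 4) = j^2 - 12*j + 32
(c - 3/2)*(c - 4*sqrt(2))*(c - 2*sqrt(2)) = c^3 - 6*sqrt(2)*c^2 - 3*c^2/2 + 9*sqrt(2)*c + 16*c - 24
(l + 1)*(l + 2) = l^2 + 3*l + 2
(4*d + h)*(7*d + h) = 28*d^2 + 11*d*h + h^2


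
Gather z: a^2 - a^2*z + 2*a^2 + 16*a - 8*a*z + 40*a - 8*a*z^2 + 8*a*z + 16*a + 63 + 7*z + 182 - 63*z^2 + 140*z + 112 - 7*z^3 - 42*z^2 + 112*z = 3*a^2 + 72*a - 7*z^3 + z^2*(-8*a - 105) + z*(259 - a^2) + 357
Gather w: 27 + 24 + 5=56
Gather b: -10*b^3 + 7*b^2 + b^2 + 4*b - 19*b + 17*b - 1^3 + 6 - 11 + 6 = -10*b^3 + 8*b^2 + 2*b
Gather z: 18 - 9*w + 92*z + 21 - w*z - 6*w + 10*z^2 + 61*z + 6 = -15*w + 10*z^2 + z*(153 - w) + 45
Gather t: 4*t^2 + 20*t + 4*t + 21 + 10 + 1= 4*t^2 + 24*t + 32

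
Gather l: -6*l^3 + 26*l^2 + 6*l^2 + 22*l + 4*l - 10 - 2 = -6*l^3 + 32*l^2 + 26*l - 12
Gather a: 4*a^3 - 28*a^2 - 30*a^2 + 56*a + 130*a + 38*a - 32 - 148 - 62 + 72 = 4*a^3 - 58*a^2 + 224*a - 170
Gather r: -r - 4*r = -5*r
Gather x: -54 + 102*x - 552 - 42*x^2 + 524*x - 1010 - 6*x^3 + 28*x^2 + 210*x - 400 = -6*x^3 - 14*x^2 + 836*x - 2016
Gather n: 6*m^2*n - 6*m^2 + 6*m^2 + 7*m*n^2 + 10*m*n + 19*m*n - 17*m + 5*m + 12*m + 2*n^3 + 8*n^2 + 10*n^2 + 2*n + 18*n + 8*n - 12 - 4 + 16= 2*n^3 + n^2*(7*m + 18) + n*(6*m^2 + 29*m + 28)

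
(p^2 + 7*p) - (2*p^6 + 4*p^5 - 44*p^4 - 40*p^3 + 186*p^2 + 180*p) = -2*p^6 - 4*p^5 + 44*p^4 + 40*p^3 - 185*p^2 - 173*p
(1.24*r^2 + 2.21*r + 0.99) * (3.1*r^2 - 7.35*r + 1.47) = 3.844*r^4 - 2.263*r^3 - 11.3517*r^2 - 4.0278*r + 1.4553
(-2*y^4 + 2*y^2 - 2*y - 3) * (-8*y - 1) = 16*y^5 + 2*y^4 - 16*y^3 + 14*y^2 + 26*y + 3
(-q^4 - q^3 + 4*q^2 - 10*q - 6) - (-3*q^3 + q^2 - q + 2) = -q^4 + 2*q^3 + 3*q^2 - 9*q - 8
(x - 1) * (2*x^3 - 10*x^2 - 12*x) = 2*x^4 - 12*x^3 - 2*x^2 + 12*x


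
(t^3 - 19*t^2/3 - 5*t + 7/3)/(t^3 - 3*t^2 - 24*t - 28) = (3*t^2 + 2*t - 1)/(3*(t^2 + 4*t + 4))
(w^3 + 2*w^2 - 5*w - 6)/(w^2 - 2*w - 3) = (w^2 + w - 6)/(w - 3)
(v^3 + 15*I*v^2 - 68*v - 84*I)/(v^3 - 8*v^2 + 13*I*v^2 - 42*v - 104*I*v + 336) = (v + 2*I)/(v - 8)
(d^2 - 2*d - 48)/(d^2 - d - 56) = (d + 6)/(d + 7)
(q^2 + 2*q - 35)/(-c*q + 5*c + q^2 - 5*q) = (q + 7)/(-c + q)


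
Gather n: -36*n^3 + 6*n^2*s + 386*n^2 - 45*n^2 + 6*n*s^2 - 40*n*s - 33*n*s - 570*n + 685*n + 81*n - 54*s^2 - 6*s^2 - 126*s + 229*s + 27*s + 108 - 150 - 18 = -36*n^3 + n^2*(6*s + 341) + n*(6*s^2 - 73*s + 196) - 60*s^2 + 130*s - 60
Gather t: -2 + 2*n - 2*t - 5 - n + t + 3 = n - t - 4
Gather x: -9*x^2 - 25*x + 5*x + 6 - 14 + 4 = -9*x^2 - 20*x - 4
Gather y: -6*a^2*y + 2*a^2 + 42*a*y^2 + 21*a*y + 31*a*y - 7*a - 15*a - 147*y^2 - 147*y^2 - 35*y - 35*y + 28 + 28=2*a^2 - 22*a + y^2*(42*a - 294) + y*(-6*a^2 + 52*a - 70) + 56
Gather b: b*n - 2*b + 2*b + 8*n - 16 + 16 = b*n + 8*n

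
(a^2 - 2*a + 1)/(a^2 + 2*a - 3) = (a - 1)/(a + 3)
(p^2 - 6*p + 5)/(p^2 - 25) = (p - 1)/(p + 5)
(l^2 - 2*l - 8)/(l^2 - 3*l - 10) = (l - 4)/(l - 5)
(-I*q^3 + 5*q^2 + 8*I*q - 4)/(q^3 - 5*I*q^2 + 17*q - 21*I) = (-I*q^3 + 5*q^2 + 8*I*q - 4)/(q^3 - 5*I*q^2 + 17*q - 21*I)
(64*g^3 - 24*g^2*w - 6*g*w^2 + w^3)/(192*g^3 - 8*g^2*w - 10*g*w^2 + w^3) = (-2*g + w)/(-6*g + w)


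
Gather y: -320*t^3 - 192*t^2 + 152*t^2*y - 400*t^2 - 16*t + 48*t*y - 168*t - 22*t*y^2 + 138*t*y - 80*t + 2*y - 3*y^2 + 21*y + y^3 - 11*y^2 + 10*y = -320*t^3 - 592*t^2 - 264*t + y^3 + y^2*(-22*t - 14) + y*(152*t^2 + 186*t + 33)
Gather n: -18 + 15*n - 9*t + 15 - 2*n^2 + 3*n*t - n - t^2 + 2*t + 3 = -2*n^2 + n*(3*t + 14) - t^2 - 7*t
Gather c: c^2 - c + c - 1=c^2 - 1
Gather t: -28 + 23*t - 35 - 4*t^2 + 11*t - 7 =-4*t^2 + 34*t - 70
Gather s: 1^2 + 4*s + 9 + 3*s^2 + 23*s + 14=3*s^2 + 27*s + 24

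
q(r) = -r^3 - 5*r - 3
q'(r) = -3*r^2 - 5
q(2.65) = -34.86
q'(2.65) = -26.07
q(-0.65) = 0.52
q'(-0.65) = -6.27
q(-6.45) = 297.59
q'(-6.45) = -129.81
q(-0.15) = -2.25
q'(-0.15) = -5.07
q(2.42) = -29.27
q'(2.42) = -22.57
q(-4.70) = 124.32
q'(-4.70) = -71.27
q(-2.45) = 23.96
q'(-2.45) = -23.01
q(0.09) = -3.45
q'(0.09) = -5.02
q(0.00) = -3.00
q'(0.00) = -5.00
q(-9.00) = 771.00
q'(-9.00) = -248.00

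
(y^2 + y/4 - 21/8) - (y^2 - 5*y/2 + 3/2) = 11*y/4 - 33/8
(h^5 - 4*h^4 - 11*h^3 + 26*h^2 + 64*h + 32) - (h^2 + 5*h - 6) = h^5 - 4*h^4 - 11*h^3 + 25*h^2 + 59*h + 38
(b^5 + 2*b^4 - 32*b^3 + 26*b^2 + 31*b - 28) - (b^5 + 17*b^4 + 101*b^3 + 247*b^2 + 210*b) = -15*b^4 - 133*b^3 - 221*b^2 - 179*b - 28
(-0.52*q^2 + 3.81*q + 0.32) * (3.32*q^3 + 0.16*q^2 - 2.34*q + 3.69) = -1.7264*q^5 + 12.566*q^4 + 2.8888*q^3 - 10.783*q^2 + 13.3101*q + 1.1808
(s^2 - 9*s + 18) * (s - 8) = s^3 - 17*s^2 + 90*s - 144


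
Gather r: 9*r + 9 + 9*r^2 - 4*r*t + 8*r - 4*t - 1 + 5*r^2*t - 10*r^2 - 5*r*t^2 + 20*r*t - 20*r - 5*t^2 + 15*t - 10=r^2*(5*t - 1) + r*(-5*t^2 + 16*t - 3) - 5*t^2 + 11*t - 2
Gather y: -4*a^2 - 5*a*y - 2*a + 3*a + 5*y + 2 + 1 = -4*a^2 + a + y*(5 - 5*a) + 3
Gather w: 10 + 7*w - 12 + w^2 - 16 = w^2 + 7*w - 18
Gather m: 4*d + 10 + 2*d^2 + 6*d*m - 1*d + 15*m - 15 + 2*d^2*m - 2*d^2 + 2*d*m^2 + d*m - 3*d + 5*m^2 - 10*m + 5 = m^2*(2*d + 5) + m*(2*d^2 + 7*d + 5)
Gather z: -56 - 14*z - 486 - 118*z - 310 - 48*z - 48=-180*z - 900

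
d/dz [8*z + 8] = 8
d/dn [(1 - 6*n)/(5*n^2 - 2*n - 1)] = 2*(15*n^2 - 5*n + 4)/(25*n^4 - 20*n^3 - 6*n^2 + 4*n + 1)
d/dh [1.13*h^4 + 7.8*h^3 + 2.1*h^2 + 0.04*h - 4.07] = 4.52*h^3 + 23.4*h^2 + 4.2*h + 0.04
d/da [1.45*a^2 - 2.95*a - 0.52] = 2.9*a - 2.95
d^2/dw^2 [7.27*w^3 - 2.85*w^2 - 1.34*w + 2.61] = 43.62*w - 5.7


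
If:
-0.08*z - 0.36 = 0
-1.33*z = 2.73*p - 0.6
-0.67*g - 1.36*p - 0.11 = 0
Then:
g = -5.06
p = 2.41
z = -4.50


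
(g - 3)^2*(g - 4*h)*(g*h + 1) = g^4*h - 4*g^3*h^2 - 6*g^3*h + g^3 + 24*g^2*h^2 + 5*g^2*h - 6*g^2 - 36*g*h^2 + 24*g*h + 9*g - 36*h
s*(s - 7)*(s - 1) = s^3 - 8*s^2 + 7*s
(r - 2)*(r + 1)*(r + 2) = r^3 + r^2 - 4*r - 4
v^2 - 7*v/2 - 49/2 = (v - 7)*(v + 7/2)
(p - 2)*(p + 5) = p^2 + 3*p - 10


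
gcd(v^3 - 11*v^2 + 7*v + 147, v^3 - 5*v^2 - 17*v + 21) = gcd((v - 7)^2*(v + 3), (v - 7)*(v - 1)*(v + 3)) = v^2 - 4*v - 21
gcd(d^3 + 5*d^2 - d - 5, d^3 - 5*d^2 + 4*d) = d - 1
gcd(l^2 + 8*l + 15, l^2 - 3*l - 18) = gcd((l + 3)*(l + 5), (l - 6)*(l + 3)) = l + 3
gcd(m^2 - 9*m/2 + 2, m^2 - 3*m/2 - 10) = m - 4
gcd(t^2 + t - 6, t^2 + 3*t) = t + 3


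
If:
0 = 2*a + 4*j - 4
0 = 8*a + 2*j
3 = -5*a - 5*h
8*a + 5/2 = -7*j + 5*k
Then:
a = -2/7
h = -11/35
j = 8/7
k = 23/14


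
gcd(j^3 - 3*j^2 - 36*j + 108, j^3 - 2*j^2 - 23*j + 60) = j - 3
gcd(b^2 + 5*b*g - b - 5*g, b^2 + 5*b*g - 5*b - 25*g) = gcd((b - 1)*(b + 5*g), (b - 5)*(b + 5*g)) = b + 5*g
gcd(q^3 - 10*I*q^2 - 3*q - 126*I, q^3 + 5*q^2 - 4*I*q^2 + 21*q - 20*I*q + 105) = q^2 - 4*I*q + 21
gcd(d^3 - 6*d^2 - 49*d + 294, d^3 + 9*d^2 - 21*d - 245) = d + 7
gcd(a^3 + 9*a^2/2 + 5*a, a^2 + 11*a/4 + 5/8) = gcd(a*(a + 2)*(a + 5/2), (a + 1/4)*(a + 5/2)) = a + 5/2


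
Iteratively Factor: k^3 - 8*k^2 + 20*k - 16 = (k - 4)*(k^2 - 4*k + 4) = (k - 4)*(k - 2)*(k - 2)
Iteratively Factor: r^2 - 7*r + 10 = (r - 2)*(r - 5)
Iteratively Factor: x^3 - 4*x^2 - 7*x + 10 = (x + 2)*(x^2 - 6*x + 5) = (x - 5)*(x + 2)*(x - 1)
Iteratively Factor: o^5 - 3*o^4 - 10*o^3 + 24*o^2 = (o)*(o^4 - 3*o^3 - 10*o^2 + 24*o) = o*(o - 2)*(o^3 - o^2 - 12*o) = o*(o - 2)*(o + 3)*(o^2 - 4*o) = o^2*(o - 2)*(o + 3)*(o - 4)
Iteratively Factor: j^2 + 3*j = (j)*(j + 3)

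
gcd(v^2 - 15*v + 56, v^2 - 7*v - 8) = v - 8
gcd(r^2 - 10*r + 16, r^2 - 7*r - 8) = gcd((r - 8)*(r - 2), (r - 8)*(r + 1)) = r - 8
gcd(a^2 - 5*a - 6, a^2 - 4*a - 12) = a - 6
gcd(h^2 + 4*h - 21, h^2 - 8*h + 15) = h - 3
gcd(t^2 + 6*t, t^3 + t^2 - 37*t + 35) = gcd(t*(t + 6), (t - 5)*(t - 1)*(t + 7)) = 1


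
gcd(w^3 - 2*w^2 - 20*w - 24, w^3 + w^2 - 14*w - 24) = w + 2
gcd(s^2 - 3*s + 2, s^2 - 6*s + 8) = s - 2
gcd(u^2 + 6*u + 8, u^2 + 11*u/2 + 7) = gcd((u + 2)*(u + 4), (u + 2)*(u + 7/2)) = u + 2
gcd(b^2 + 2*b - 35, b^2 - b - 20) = b - 5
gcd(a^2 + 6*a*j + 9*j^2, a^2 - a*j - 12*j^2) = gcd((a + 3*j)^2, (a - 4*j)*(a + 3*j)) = a + 3*j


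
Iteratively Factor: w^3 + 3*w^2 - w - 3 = (w + 1)*(w^2 + 2*w - 3) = (w + 1)*(w + 3)*(w - 1)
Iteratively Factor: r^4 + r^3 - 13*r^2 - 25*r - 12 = (r + 3)*(r^3 - 2*r^2 - 7*r - 4) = (r + 1)*(r + 3)*(r^2 - 3*r - 4) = (r - 4)*(r + 1)*(r + 3)*(r + 1)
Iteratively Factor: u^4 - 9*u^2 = (u - 3)*(u^3 + 3*u^2) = u*(u - 3)*(u^2 + 3*u) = u*(u - 3)*(u + 3)*(u)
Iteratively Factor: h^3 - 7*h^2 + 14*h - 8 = (h - 4)*(h^2 - 3*h + 2) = (h - 4)*(h - 1)*(h - 2)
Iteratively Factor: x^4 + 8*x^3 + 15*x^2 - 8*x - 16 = (x - 1)*(x^3 + 9*x^2 + 24*x + 16) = (x - 1)*(x + 4)*(x^2 + 5*x + 4) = (x - 1)*(x + 4)^2*(x + 1)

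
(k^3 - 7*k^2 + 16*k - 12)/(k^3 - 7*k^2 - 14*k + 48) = (k^2 - 5*k + 6)/(k^2 - 5*k - 24)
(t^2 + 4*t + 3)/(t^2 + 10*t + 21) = (t + 1)/(t + 7)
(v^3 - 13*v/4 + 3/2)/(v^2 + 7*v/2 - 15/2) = (v^2 + 3*v/2 - 1)/(v + 5)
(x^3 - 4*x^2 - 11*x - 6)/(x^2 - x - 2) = (x^2 - 5*x - 6)/(x - 2)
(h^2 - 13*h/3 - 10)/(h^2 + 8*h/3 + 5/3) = (h - 6)/(h + 1)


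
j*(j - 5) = j^2 - 5*j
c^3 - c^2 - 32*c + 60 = (c - 5)*(c - 2)*(c + 6)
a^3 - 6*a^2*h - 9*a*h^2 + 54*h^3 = (a - 6*h)*(a - 3*h)*(a + 3*h)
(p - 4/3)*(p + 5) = p^2 + 11*p/3 - 20/3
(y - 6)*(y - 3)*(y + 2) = y^3 - 7*y^2 + 36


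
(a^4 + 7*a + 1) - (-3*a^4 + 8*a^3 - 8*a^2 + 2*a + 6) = 4*a^4 - 8*a^3 + 8*a^2 + 5*a - 5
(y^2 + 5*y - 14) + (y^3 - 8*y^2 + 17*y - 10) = y^3 - 7*y^2 + 22*y - 24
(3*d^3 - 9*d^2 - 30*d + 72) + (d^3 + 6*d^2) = 4*d^3 - 3*d^2 - 30*d + 72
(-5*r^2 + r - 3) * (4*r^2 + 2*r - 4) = -20*r^4 - 6*r^3 + 10*r^2 - 10*r + 12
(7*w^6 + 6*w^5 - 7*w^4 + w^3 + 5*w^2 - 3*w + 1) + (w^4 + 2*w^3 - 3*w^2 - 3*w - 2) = 7*w^6 + 6*w^5 - 6*w^4 + 3*w^3 + 2*w^2 - 6*w - 1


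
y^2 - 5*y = y*(y - 5)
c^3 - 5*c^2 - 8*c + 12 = (c - 6)*(c - 1)*(c + 2)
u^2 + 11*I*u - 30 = (u + 5*I)*(u + 6*I)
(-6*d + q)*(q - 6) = -6*d*q + 36*d + q^2 - 6*q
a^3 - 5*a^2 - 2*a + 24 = (a - 4)*(a - 3)*(a + 2)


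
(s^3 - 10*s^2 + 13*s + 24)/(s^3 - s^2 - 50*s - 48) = (s - 3)/(s + 6)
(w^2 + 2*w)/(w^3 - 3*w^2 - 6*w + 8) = w/(w^2 - 5*w + 4)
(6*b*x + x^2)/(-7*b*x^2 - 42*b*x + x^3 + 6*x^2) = (6*b + x)/(-7*b*x - 42*b + x^2 + 6*x)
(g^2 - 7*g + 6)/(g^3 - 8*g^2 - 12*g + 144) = (g - 1)/(g^2 - 2*g - 24)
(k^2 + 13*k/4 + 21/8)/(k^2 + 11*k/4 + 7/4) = (k + 3/2)/(k + 1)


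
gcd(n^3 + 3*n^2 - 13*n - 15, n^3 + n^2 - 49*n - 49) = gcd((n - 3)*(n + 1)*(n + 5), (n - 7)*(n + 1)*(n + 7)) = n + 1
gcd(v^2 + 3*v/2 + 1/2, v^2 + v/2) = v + 1/2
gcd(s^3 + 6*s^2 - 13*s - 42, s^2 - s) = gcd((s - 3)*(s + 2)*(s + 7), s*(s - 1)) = 1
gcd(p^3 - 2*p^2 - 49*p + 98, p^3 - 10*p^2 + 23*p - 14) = p^2 - 9*p + 14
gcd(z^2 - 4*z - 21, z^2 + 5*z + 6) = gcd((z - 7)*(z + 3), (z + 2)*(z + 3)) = z + 3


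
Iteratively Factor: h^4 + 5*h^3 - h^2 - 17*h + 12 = (h + 3)*(h^3 + 2*h^2 - 7*h + 4) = (h - 1)*(h + 3)*(h^2 + 3*h - 4) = (h - 1)*(h + 3)*(h + 4)*(h - 1)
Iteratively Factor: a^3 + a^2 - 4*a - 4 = (a - 2)*(a^2 + 3*a + 2) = (a - 2)*(a + 2)*(a + 1)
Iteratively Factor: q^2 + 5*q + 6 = (q + 3)*(q + 2)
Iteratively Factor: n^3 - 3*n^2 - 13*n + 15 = (n - 5)*(n^2 + 2*n - 3) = (n - 5)*(n + 3)*(n - 1)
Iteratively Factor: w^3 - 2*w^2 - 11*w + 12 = (w - 1)*(w^2 - w - 12) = (w - 1)*(w + 3)*(w - 4)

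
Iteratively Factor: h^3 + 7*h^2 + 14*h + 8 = (h + 2)*(h^2 + 5*h + 4) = (h + 2)*(h + 4)*(h + 1)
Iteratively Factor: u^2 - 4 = (u + 2)*(u - 2)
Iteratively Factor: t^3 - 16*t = (t)*(t^2 - 16) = t*(t + 4)*(t - 4)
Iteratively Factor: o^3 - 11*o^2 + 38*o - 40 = (o - 2)*(o^2 - 9*o + 20) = (o - 4)*(o - 2)*(o - 5)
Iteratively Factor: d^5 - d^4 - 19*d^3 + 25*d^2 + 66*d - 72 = (d + 4)*(d^4 - 5*d^3 + d^2 + 21*d - 18) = (d + 2)*(d + 4)*(d^3 - 7*d^2 + 15*d - 9) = (d - 3)*(d + 2)*(d + 4)*(d^2 - 4*d + 3) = (d - 3)^2*(d + 2)*(d + 4)*(d - 1)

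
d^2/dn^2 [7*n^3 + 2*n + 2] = 42*n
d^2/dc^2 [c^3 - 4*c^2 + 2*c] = 6*c - 8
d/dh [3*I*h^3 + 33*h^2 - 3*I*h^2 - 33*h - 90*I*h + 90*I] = 9*I*h^2 + 6*h*(11 - I) - 33 - 90*I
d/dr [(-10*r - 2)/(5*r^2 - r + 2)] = 2*(25*r^2 + 10*r - 11)/(25*r^4 - 10*r^3 + 21*r^2 - 4*r + 4)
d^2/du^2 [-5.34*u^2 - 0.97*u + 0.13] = -10.6800000000000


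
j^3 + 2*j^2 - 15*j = j*(j - 3)*(j + 5)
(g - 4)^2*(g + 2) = g^3 - 6*g^2 + 32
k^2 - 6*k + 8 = (k - 4)*(k - 2)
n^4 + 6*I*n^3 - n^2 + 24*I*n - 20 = (n - 2*I)*(n + I)*(n + 2*I)*(n + 5*I)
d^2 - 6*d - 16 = (d - 8)*(d + 2)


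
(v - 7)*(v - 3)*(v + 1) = v^3 - 9*v^2 + 11*v + 21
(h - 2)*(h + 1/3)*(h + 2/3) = h^3 - h^2 - 16*h/9 - 4/9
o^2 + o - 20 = (o - 4)*(o + 5)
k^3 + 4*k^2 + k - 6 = (k - 1)*(k + 2)*(k + 3)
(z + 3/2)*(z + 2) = z^2 + 7*z/2 + 3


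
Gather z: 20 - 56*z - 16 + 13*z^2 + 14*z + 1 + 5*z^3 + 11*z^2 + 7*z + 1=5*z^3 + 24*z^2 - 35*z + 6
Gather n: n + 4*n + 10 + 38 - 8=5*n + 40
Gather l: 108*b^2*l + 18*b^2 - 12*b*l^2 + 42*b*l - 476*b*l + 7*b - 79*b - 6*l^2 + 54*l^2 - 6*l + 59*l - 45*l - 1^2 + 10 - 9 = 18*b^2 - 72*b + l^2*(48 - 12*b) + l*(108*b^2 - 434*b + 8)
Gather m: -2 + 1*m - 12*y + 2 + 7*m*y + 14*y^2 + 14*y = m*(7*y + 1) + 14*y^2 + 2*y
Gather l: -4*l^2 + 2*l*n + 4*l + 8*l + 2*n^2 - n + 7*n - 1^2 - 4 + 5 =-4*l^2 + l*(2*n + 12) + 2*n^2 + 6*n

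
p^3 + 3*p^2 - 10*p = p*(p - 2)*(p + 5)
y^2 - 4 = (y - 2)*(y + 2)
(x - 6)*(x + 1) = x^2 - 5*x - 6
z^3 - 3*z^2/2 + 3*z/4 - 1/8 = (z - 1/2)^3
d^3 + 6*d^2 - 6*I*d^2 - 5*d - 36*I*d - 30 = (d + 6)*(d - 5*I)*(d - I)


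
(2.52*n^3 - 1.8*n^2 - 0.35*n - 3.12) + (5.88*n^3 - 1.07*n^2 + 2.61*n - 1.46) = 8.4*n^3 - 2.87*n^2 + 2.26*n - 4.58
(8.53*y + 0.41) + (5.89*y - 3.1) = 14.42*y - 2.69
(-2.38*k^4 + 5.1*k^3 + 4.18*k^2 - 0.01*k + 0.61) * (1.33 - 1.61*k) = 3.8318*k^5 - 11.3764*k^4 + 0.0531999999999995*k^3 + 5.5755*k^2 - 0.9954*k + 0.8113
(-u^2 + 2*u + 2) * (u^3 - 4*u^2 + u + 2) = -u^5 + 6*u^4 - 7*u^3 - 8*u^2 + 6*u + 4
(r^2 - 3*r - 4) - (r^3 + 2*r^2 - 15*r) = -r^3 - r^2 + 12*r - 4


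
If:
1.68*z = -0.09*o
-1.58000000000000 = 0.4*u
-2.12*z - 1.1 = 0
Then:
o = 9.69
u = -3.95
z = -0.52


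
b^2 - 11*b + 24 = (b - 8)*(b - 3)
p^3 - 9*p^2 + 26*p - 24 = (p - 4)*(p - 3)*(p - 2)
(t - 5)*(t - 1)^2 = t^3 - 7*t^2 + 11*t - 5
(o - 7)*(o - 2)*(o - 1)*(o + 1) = o^4 - 9*o^3 + 13*o^2 + 9*o - 14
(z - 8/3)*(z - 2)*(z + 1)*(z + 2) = z^4 - 5*z^3/3 - 20*z^2/3 + 20*z/3 + 32/3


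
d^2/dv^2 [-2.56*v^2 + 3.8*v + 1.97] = -5.12000000000000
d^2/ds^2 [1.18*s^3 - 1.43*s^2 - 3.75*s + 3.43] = 7.08*s - 2.86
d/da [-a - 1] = -1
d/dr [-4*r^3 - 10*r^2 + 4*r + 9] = -12*r^2 - 20*r + 4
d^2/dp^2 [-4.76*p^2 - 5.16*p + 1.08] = -9.52000000000000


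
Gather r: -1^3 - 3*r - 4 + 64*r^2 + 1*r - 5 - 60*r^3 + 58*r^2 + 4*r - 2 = -60*r^3 + 122*r^2 + 2*r - 12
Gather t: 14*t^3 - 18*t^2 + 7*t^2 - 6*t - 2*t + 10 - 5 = 14*t^3 - 11*t^2 - 8*t + 5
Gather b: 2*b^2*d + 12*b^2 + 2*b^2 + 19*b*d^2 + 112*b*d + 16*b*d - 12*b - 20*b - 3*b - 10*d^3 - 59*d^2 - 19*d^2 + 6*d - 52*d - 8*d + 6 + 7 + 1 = b^2*(2*d + 14) + b*(19*d^2 + 128*d - 35) - 10*d^3 - 78*d^2 - 54*d + 14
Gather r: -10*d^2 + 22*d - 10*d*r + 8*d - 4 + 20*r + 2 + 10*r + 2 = -10*d^2 + 30*d + r*(30 - 10*d)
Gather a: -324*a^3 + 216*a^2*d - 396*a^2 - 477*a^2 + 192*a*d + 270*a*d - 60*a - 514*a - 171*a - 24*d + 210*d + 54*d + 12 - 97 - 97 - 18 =-324*a^3 + a^2*(216*d - 873) + a*(462*d - 745) + 240*d - 200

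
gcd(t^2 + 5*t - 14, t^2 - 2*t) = t - 2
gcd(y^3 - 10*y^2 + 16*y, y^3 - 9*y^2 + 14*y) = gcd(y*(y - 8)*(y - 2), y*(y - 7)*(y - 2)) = y^2 - 2*y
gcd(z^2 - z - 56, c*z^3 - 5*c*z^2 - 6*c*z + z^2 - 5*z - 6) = 1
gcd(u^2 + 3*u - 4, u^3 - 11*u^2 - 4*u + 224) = u + 4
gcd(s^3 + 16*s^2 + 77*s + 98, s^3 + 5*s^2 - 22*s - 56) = s^2 + 9*s + 14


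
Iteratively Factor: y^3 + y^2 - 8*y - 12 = (y + 2)*(y^2 - y - 6) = (y + 2)^2*(y - 3)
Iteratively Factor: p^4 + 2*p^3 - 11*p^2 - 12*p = (p + 1)*(p^3 + p^2 - 12*p) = (p - 3)*(p + 1)*(p^2 + 4*p) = (p - 3)*(p + 1)*(p + 4)*(p)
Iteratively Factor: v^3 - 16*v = (v + 4)*(v^2 - 4*v) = (v - 4)*(v + 4)*(v)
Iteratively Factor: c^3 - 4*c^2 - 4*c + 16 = (c + 2)*(c^2 - 6*c + 8) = (c - 2)*(c + 2)*(c - 4)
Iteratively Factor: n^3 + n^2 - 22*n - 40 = (n + 2)*(n^2 - n - 20) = (n - 5)*(n + 2)*(n + 4)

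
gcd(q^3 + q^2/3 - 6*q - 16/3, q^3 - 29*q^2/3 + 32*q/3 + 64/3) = q^2 - 5*q/3 - 8/3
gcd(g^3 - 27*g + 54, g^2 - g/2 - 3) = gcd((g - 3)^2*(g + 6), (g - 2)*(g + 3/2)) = 1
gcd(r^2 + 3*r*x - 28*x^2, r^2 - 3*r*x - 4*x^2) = -r + 4*x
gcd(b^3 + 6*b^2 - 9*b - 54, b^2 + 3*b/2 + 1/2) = 1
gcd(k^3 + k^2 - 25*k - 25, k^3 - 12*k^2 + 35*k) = k - 5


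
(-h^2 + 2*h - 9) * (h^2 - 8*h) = -h^4 + 10*h^3 - 25*h^2 + 72*h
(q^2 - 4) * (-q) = -q^3 + 4*q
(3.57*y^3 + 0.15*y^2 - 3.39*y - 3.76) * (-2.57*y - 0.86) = -9.1749*y^4 - 3.4557*y^3 + 8.5833*y^2 + 12.5786*y + 3.2336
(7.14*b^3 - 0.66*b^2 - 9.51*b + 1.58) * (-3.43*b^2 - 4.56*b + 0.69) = -24.4902*b^5 - 30.2946*b^4 + 40.5555*b^3 + 37.4908*b^2 - 13.7667*b + 1.0902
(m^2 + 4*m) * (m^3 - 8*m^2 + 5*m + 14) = m^5 - 4*m^4 - 27*m^3 + 34*m^2 + 56*m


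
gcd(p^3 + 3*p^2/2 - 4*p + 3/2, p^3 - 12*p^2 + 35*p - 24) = p - 1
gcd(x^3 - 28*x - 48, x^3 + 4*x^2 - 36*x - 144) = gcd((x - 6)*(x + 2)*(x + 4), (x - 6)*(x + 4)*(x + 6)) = x^2 - 2*x - 24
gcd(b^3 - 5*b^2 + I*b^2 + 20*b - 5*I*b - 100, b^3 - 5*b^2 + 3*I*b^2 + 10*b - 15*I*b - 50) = b^2 + b*(-5 + 5*I) - 25*I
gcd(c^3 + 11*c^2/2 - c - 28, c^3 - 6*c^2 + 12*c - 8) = c - 2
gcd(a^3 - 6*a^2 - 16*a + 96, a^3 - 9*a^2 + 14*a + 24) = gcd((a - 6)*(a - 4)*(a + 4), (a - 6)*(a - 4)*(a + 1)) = a^2 - 10*a + 24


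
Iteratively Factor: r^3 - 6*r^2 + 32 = (r - 4)*(r^2 - 2*r - 8) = (r - 4)*(r + 2)*(r - 4)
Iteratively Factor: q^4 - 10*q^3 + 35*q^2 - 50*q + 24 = (q - 4)*(q^3 - 6*q^2 + 11*q - 6) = (q - 4)*(q - 2)*(q^2 - 4*q + 3) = (q - 4)*(q - 3)*(q - 2)*(q - 1)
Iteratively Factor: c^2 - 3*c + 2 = (c - 1)*(c - 2)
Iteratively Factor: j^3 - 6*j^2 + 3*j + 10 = (j - 5)*(j^2 - j - 2) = (j - 5)*(j + 1)*(j - 2)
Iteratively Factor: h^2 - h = (h)*(h - 1)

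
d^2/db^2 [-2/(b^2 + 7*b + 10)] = 4*(b^2 + 7*b - (2*b + 7)^2 + 10)/(b^2 + 7*b + 10)^3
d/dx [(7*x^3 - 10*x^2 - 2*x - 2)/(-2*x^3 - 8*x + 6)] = (-10*x^4 - 60*x^3 + 97*x^2 - 60*x - 14)/(2*(x^6 + 8*x^4 - 6*x^3 + 16*x^2 - 24*x + 9))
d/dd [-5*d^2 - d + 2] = -10*d - 1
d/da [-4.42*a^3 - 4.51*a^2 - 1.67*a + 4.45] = -13.26*a^2 - 9.02*a - 1.67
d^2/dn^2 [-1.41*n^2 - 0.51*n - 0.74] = -2.82000000000000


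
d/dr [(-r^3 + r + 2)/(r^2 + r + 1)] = ((1 - 3*r^2)*(r^2 + r + 1) - (2*r + 1)*(-r^3 + r + 2))/(r^2 + r + 1)^2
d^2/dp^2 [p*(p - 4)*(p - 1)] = 6*p - 10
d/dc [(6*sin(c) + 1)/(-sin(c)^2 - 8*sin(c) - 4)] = 2*(3*sin(c)^2 + sin(c) - 8)*cos(c)/(sin(c)^2 + 8*sin(c) + 4)^2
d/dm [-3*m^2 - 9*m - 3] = -6*m - 9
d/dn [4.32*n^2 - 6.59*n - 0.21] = 8.64*n - 6.59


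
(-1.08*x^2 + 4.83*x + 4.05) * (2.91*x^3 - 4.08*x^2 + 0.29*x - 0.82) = -3.1428*x^5 + 18.4617*x^4 - 8.2341*x^3 - 14.2377*x^2 - 2.7861*x - 3.321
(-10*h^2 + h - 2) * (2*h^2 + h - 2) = -20*h^4 - 8*h^3 + 17*h^2 - 4*h + 4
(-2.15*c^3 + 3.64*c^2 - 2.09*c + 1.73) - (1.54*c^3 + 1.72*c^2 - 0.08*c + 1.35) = -3.69*c^3 + 1.92*c^2 - 2.01*c + 0.38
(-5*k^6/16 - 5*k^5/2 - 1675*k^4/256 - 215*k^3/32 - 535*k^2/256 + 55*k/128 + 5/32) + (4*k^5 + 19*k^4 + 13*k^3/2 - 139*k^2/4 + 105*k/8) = -5*k^6/16 + 3*k^5/2 + 3189*k^4/256 - 7*k^3/32 - 9431*k^2/256 + 1735*k/128 + 5/32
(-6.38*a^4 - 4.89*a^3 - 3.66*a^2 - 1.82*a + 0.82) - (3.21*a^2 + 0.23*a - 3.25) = -6.38*a^4 - 4.89*a^3 - 6.87*a^2 - 2.05*a + 4.07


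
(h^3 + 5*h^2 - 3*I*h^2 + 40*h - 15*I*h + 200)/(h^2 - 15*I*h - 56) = (h^2 + 5*h*(1 + I) + 25*I)/(h - 7*I)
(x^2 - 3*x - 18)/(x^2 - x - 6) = (-x^2 + 3*x + 18)/(-x^2 + x + 6)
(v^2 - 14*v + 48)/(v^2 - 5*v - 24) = (v - 6)/(v + 3)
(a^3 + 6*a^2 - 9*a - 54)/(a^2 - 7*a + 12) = (a^2 + 9*a + 18)/(a - 4)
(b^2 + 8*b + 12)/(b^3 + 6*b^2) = (b + 2)/b^2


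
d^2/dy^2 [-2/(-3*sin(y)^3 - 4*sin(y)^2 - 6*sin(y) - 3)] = 2*(-81*sin(y)^6 - 132*sin(y)^5 + 8*sin(y)^4 + 201*sin(y)^3 + 216*sin(y)^2 + 108*sin(y) + 48)/(3*sin(y)^3 + 4*sin(y)^2 + 6*sin(y) + 3)^3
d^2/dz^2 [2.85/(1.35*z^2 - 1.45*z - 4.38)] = (10.38825*z^2 - 11.15775*z - 2.85*(2.7*z - 1.45)*(5.4*z - 2.9) - 33.7041)/(-1.35*z^2 + 1.45*z + 4.38)^3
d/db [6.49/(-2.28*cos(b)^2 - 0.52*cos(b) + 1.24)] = -(29.5944*cos(b) + 3.3748)*sin(b)/(2.28*cos(b)^2 + 0.52*cos(b) - 1.24)^2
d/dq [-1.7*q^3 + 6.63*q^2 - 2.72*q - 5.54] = -5.1*q^2 + 13.26*q - 2.72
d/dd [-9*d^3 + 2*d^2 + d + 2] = -27*d^2 + 4*d + 1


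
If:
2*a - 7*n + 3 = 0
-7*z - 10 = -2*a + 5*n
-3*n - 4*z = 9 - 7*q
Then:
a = 49*z/4 + 85/4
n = 7*z/2 + 13/2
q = 29*z/14 + 57/14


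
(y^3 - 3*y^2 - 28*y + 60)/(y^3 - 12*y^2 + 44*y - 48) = (y + 5)/(y - 4)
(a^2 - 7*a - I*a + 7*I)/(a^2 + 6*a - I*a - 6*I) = (a - 7)/(a + 6)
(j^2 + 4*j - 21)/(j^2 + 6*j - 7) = (j - 3)/(j - 1)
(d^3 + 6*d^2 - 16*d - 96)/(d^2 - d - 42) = (d^2 - 16)/(d - 7)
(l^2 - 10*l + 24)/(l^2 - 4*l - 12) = (l - 4)/(l + 2)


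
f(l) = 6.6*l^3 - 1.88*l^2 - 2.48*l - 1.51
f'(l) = 19.8*l^2 - 3.76*l - 2.48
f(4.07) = 402.22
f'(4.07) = 310.20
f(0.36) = -2.34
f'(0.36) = -1.27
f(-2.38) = -95.23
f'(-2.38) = 118.62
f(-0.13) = -1.23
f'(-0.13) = -1.66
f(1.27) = 5.83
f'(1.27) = 24.68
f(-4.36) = -573.46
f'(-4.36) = 390.30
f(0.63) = -2.17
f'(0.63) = 3.01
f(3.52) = 254.32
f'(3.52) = 229.61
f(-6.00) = -1479.91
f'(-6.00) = 732.88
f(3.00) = 152.33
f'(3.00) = 164.44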